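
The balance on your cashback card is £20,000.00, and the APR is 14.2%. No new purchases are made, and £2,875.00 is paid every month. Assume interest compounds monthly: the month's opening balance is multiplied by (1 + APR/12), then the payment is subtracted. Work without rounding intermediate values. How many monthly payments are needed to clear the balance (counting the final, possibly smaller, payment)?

8 payments

Monthly rate r = 14.2%/12 = 1.18333% = 0.0118333.
Recurrence: B ← B·(1+r) − £2,875.00.
Month 1: interest £236.67; balance after payment £17,361.67.
Month 2: interest £205.45; balance after payment £14,692.11.
Closed form: n = −ln(1 − rB₀/P)/ln(1+r) = −ln(0.91768)/ln(1.01183) ≈ 7.302, so the balance reaches zero during payment 8.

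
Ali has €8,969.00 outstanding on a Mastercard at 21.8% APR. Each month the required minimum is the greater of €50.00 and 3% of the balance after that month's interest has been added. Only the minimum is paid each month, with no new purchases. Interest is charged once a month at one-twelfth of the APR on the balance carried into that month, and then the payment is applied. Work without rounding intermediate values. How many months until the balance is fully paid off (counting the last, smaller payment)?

Monthly rate r = 21.8%/12 = 1.81667% = 0.0181667.
While 3% of the post-interest balance exceeds €50.00, each month B ← (B·(1+r))·(1 − 0.03), i.e. B shrinks by the factor (1+r)·0.97 = 0.98762.
This holds for months 1–137. Entering month 138 the balance is €1,628.01; 3% of the post-interest balance is now below €50.00, so the flat €50.00 minimum applies from here.
From month 138 a fixed €50.00 at rate r clears €1,628.01 in 50 more payments. Total: 137 + 50 = 187 months.

187 months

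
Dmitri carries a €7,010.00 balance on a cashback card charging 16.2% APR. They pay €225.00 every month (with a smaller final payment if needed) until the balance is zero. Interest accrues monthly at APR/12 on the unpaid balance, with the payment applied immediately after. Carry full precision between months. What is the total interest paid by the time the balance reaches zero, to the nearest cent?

Monthly rate r = 16.2%/12 = 1.35% = 0.0135.
Payoff takes n = ⌈−ln(1 − rB₀/P)/ln(1+r)⌉ = ⌈40.699⌉ = 41 payments; the last is €157.61.
Total paid = 40·€225.00 + €157.61 = €9,157.61.
Total interest = total paid − principal = €9,157.61 − €7,010.00 = €2,147.61.

€2,147.61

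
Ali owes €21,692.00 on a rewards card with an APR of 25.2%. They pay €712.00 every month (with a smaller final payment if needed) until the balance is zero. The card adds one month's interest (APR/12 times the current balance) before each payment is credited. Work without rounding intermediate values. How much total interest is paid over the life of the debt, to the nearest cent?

Monthly rate r = 25.2%/12 = 2.1% = 0.021.
Payoff takes n = ⌈−ln(1 − rB₀/P)/ln(1+r)⌉ = ⌈49.131⌉ = 50 payments; the last is €94.36.
Total paid = 49·€712.00 + €94.36 = €34,982.36.
Total interest = total paid − principal = €34,982.36 − €21,692.00 = €13,290.36.

€13,290.36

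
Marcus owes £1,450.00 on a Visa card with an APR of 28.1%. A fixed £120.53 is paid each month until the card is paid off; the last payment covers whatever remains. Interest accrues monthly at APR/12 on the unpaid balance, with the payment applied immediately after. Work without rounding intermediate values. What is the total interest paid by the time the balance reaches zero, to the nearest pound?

£273

Monthly rate r = 28.1%/12 = 2.34167% = 0.0234167.
Payoff takes n = ⌈−ln(1 − rB₀/P)/ln(1+r)⌉ = ⌈14.295⌉ = 15 payments; the last is £35.83.
Total paid = 14·£120.53 + £35.83 = £1,723.25.
Total interest = total paid − principal = £1,723.25 − £1,450.00 = £273.25.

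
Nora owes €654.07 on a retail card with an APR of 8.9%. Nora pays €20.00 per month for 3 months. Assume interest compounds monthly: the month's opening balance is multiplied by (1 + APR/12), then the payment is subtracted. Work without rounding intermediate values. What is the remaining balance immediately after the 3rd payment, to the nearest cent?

€608.29

Monthly rate r = 8.9%/12 = 0.741667% = 0.00741667.
Each month: B ← B·(1+r) − €20.00.
Month 1: interest €4.85; balance after payment €638.92.
Month 2: interest €4.74; balance after payment €623.66.
Month 3: interest €4.63; balance after payment €608.29.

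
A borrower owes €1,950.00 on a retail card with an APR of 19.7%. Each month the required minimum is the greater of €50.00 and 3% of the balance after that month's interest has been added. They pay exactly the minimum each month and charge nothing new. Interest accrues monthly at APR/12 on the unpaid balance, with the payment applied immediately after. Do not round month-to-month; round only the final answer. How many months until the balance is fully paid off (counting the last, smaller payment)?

60 months

Monthly rate r = 19.7%/12 = 1.64167% = 0.0164167.
While 3% of the post-interest balance exceeds €50.00, each month B ← (B·(1+r))·(1 − 0.03), i.e. B shrinks by the factor (1+r)·0.97 = 0.98592.
This holds for months 1–13. Entering month 14 the balance is €1,621.81; 3% of the post-interest balance is now below €50.00, so the flat €50.00 minimum applies from here.
From month 14 a fixed €50.00 at rate r clears €1,621.81 in 47 more payments. Total: 13 + 47 = 60 months.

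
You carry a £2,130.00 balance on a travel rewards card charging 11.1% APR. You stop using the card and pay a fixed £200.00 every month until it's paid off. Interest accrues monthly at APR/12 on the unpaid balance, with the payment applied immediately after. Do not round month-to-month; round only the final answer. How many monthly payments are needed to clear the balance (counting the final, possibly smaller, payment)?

Monthly rate r = 11.1%/12 = 0.925% = 0.00925.
Recurrence: B ← B·(1+r) − £200.00.
Month 1: interest £19.70; balance after payment £1,949.70.
Month 2: interest £18.03; balance after payment £1,767.74.
Closed form: n = −ln(1 − rB₀/P)/ln(1+r) = −ln(0.90149)/ln(1.00925) ≈ 11.264, so the balance reaches zero during payment 12.

12 months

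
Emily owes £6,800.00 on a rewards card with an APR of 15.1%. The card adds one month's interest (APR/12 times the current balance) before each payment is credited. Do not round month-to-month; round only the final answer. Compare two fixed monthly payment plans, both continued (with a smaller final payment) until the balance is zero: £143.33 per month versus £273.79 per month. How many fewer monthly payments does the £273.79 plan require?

Monthly rate r = 15.1%/12 = 1.25833% = 0.0125833.
At £143.33/mo: n = ⌈−ln(1 − rB₀/P)/ln(1+r)⌉ = 73 payments (last £97.03); total interest = total paid − £6,800.00 = £3,616.79.
At £273.79/mo: 30 payments (last £264.81); total interest £1,404.72.
Payments saved = 73 − 30 = 43.

43 fewer payments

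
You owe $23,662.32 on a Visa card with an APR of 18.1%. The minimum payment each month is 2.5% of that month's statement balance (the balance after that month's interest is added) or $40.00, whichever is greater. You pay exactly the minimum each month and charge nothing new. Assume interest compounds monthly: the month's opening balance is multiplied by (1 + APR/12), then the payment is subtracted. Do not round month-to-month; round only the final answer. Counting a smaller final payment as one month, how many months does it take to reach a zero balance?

323 months

Monthly rate r = 18.1%/12 = 1.50833% = 0.0150833.
While 2.5% of the post-interest balance exceeds $40.00, each month B ← (B·(1+r))·(1 − 0.025), i.e. B shrinks by the factor (1+r)·0.975 = 0.98971.
This holds for months 1–262. Entering month 263 the balance is $1,572.94; 2.5% of the post-interest balance is now below $40.00, so the flat $40.00 minimum applies from here.
From month 263 a fixed $40.00 at rate r clears $1,572.94 in 61 more payments. Total: 262 + 61 = 323 months.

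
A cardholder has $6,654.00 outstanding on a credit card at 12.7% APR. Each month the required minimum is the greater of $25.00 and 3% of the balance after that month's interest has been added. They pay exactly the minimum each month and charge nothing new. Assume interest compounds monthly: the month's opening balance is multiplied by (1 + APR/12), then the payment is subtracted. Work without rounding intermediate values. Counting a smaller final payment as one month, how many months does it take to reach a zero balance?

Monthly rate r = 12.7%/12 = 1.05833% = 0.0105833.
While 3% of the post-interest balance exceeds $25.00, each month B ← (B·(1+r))·(1 − 0.03), i.e. B shrinks by the factor (1+r)·0.97 = 0.98027.
This holds for months 1–105. Entering month 106 the balance is $820.71; 3% of the post-interest balance is now below $25.00, so the flat $25.00 minimum applies from here.
From month 106 a fixed $25.00 at rate r clears $820.71 in 41 more payments. Total: 105 + 41 = 146 months.

146 months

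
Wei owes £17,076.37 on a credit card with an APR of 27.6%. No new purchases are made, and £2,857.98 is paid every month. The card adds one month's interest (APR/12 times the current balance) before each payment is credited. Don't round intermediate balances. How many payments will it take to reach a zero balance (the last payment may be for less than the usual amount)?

Monthly rate r = 27.6%/12 = 2.3% = 0.023.
Recurrence: B ← B·(1+r) − £2,857.98.
Month 1: interest £392.76; balance after payment £14,611.15.
Month 2: interest £336.06; balance after payment £12,089.22.
Closed form: n = −ln(1 − rB₀/P)/ln(1+r) = −ln(0.86258)/ln(1.023) ≈ 6.501, so the balance reaches zero during payment 7.

7 months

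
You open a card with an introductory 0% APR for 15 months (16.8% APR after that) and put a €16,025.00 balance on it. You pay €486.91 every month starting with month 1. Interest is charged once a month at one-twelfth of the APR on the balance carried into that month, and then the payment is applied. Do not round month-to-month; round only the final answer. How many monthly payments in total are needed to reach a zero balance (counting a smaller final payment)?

36 payments

Promo months 1–15 at r₀ = 0%/12 = 0; months 16+ at r₁ = 16.8%/12 = 0.014.
After month 15 (no interest yet): B = €16,025.00 − 15·€486.91 = €8,721.35.
Then at r₁ with €486.91/mo: n₂ = −ln(1 − r₁·B/P)/ln(1+r₁) ≈ 20.77 → 21 more payments.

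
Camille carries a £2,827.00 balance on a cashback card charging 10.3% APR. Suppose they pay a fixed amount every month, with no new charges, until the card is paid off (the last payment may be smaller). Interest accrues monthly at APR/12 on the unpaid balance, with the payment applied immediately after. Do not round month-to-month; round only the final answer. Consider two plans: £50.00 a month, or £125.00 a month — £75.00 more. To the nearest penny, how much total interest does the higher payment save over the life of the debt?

Monthly rate r = 10.3%/12 = 0.858333% = 0.00858333.
At £50.00/mo: n = ⌈−ln(1 − rB₀/P)/ln(1+r)⌉ = 78 payments (last £35.60); total interest = total paid − £2,827.00 = £1,058.60.
At £125.00/mo: 26 payments (last £31.60); total interest £329.60.
Interest saved = £1,058.60 − £329.60 = £729.00.

£729.00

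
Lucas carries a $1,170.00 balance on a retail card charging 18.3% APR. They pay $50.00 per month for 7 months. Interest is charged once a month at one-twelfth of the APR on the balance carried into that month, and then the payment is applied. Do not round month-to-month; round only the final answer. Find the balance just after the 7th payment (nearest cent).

Monthly rate r = 18.3%/12 = 1.525% = 0.01525.
Each month: B ← B·(1+r) − $50.00.
Month 1: interest $17.84; balance after payment $1,137.84.
Month 2: interest $17.35; balance after payment $1,105.19.
Month 3: interest $16.85; balance after payment $1,072.05.
Month 4: interest $16.35; balance after payment $1,038.40.
Month 5: interest $15.84; balance after payment $1,004.23.
Month 6: interest $15.31; balance after payment $969.55.
Month 7: interest $14.79; balance after payment $934.33.

$934.33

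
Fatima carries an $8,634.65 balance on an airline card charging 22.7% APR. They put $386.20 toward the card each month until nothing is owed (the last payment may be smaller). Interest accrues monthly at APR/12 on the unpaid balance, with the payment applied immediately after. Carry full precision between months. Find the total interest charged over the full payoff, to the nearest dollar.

$2,697

Monthly rate r = 22.7%/12 = 1.89167% = 0.0189167.
Payoff takes n = ⌈−ln(1 − rB₀/P)/ln(1+r)⌉ = ⌈29.339⌉ = 30 payments; the last is $131.61.
Total paid = 29·$386.20 + $131.61 = $11,331.41.
Total interest = total paid − principal = $11,331.41 − $8,634.65 = $2,696.76.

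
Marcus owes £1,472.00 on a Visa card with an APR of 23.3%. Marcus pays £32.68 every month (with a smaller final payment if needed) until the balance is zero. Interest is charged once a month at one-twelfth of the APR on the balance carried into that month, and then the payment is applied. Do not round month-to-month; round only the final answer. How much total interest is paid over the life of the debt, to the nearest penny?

£2,056.09

Monthly rate r = 23.3%/12 = 1.94167% = 0.0194167.
Payoff takes n = ⌈−ln(1 − rB₀/P)/ln(1+r)⌉ = ⌈107.958⌉ = 108 payments; the last is £31.33.
Total paid = 107·£32.68 + £31.33 = £3,528.09.
Total interest = total paid − principal = £3,528.09 − £1,472.00 = £2,056.09.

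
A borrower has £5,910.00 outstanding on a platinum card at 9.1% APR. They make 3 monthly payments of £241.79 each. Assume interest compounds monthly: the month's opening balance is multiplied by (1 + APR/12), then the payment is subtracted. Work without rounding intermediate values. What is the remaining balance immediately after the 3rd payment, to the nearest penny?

£5,314.59

Monthly rate r = 9.1%/12 = 0.758333% = 0.00758333.
Each month: B ← B·(1+r) − £241.79.
Month 1: interest £44.82; balance after payment £5,713.03.
Month 2: interest £43.32; balance after payment £5,514.56.
Month 3: interest £41.82; balance after payment £5,314.59.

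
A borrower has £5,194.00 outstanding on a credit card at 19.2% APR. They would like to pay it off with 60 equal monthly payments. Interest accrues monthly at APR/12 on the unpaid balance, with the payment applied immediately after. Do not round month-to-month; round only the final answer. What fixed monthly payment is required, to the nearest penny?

£135.31

Monthly rate r = 19.2%/12 = 1.6% = 0.016.
Level-payment amortization: P = B₀·r / (1 − (1+r)^(−n)) = 5194.00·0.016 / (1 − 1.016^(−60)).
Denominator 1 − (1+r)^(−60) = 0.614186408.
P = 83.104 / 0.614186408 ≈ 135.31.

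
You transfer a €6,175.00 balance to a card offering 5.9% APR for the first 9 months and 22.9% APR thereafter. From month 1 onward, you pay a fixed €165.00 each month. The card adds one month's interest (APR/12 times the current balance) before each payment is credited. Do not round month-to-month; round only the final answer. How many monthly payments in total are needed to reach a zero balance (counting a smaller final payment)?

Promo months 1–9 at r₀ = 5.9%/12 = 0.00491667; months 10+ at r₁ = 22.9%/12 = 0.0190833.
After month 9: iterate B ← B·(1+r₀) − €165.00 for 9 months → €4,939.14.
Then at r₁ with €165.00/mo: n₂ = −ln(1 − r₁·B/P)/ln(1+r₁) ≈ 44.80 → 45 more payments.

54 months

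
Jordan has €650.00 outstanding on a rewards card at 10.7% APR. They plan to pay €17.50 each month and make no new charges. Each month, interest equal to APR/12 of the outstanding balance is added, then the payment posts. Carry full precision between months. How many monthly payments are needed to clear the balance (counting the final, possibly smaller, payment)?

46 payments

Monthly rate r = 10.7%/12 = 0.891667% = 0.00891667.
Recurrence: B ← B·(1+r) − €17.50.
Month 1: interest €5.80; balance after payment €638.30.
Month 2: interest €5.69; balance after payment €626.49.
Closed form: n = −ln(1 − rB₀/P)/ln(1+r) = −ln(0.66881)/ln(1.00892) ≈ 45.314, so the balance reaches zero during payment 46.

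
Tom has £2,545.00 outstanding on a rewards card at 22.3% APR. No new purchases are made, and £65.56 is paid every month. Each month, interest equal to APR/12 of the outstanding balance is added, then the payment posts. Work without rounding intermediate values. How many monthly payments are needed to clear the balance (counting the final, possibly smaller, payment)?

70 months

Monthly rate r = 22.3%/12 = 1.85833% = 0.0185833.
Recurrence: B ← B·(1+r) − £65.56.
Month 1: interest £47.29; balance after payment £2,526.73.
Month 2: interest £46.96; balance after payment £2,508.13.
Closed form: n = −ln(1 − rB₀/P)/ln(1+r) = −ln(0.27861)/ln(1.01858) ≈ 69.406, so the balance reaches zero during payment 70.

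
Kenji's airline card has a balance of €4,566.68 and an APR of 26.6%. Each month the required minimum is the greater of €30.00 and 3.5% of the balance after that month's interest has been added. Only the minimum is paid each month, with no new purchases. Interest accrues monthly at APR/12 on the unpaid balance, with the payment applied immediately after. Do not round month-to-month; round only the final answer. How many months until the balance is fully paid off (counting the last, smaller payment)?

Monthly rate r = 26.6%/12 = 2.21667% = 0.0221667.
While 3.5% of the post-interest balance exceeds €30.00, each month B ← (B·(1+r))·(1 − 0.035), i.e. B shrinks by the factor (1+r)·0.965 = 0.98639.
This holds for months 1–124. Entering month 125 the balance is €834.99; 3.5% of the post-interest balance is now below €30.00, so the flat €30.00 minimum applies from here.
From month 125 a fixed €30.00 at rate r clears €834.99 in 44 more payments. Total: 124 + 44 = 168 months.

168 months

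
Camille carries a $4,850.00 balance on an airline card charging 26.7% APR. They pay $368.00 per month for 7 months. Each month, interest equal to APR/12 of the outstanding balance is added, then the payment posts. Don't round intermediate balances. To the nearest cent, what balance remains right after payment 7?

$2,903.25

Monthly rate r = 26.7%/12 = 2.225% = 0.02225.
Each month: B ← B·(1+r) − $368.00.
Month 1: interest $107.91; balance after payment $4,589.91.
Month 2: interest $102.13; balance after payment $4,324.04.
Month 3: interest $96.21; balance after payment $4,052.25.
Month 4: interest $90.16; balance after payment $3,774.41.
Month 5: interest $83.98; balance after payment $3,490.39.
Month 6: interest $77.66; balance after payment $3,200.05.
Month 7: interest $71.20; balance after payment $2,903.25.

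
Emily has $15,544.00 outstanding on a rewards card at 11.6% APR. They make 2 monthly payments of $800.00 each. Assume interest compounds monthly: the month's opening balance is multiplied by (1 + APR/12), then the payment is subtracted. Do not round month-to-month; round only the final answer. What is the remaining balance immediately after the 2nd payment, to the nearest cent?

$14,238.24

Monthly rate r = 11.6%/12 = 0.966667% = 0.00966667.
Each month: B ← B·(1+r) − $800.00.
Month 1: interest $150.26; balance after payment $14,894.26.
Month 2: interest $143.98; balance after payment $14,238.24.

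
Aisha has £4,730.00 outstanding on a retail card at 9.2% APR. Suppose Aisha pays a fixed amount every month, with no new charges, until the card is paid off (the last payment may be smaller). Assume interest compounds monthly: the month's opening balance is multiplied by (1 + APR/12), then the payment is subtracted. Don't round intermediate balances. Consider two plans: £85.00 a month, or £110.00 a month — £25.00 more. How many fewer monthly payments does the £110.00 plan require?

20 fewer payments

Monthly rate r = 9.2%/12 = 0.766667% = 0.00766667.
At £85.00/mo: n = ⌈−ln(1 − rB₀/P)/ln(1+r)⌉ = 73 payments (last £70.44); total interest = total paid − £4,730.00 = £1,460.44.
At £110.00/mo: 53 payments (last £40.92); total interest £1,030.92.
Payments saved = 73 − 53 = 20.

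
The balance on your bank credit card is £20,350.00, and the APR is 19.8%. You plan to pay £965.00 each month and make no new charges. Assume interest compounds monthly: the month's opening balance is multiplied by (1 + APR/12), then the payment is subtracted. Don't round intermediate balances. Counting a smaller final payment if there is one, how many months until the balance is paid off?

Monthly rate r = 19.8%/12 = 1.65% = 0.0165.
Recurrence: B ← B·(1+r) − £965.00.
Month 1: interest £335.78; balance after payment £19,720.78.
Month 2: interest £325.39; balance after payment £19,081.17.
Closed form: n = −ln(1 − rB₀/P)/ln(1+r) = −ln(0.65205)/ln(1.0165) ≈ 26.131, so the balance reaches zero during payment 27.

27 payments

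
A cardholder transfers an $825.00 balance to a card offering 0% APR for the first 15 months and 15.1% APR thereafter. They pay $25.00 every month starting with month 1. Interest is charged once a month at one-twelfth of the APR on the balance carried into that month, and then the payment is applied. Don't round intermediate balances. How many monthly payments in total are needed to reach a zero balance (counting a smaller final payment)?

Promo months 1–15 at r₀ = 0%/12 = 0; months 16+ at r₁ = 15.1%/12 = 0.0125833.
After month 15 (no interest yet): B = $825.00 − 15·$25.00 = $450.00.
Then at r₁ with $25.00/mo: n₂ = −ln(1 − r₁·B/P)/ln(1+r₁) ≈ 20.54 → 21 more payments.

36 months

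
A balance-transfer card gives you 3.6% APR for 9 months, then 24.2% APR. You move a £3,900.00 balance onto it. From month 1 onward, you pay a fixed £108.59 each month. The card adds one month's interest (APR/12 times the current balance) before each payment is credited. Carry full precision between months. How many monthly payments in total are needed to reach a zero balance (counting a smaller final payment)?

51 payments

Promo months 1–9 at r₀ = 3.6%/12 = 0.003; months 10+ at r₁ = 24.2%/12 = 0.0201667.
After month 9: iterate B ← B·(1+r₀) − £108.59 for 9 months → £3,017.45.
Then at r₁ with £108.59/mo: n₂ = −ln(1 − r₁·B/P)/ln(1+r₁) ≈ 41.16 → 42 more payments.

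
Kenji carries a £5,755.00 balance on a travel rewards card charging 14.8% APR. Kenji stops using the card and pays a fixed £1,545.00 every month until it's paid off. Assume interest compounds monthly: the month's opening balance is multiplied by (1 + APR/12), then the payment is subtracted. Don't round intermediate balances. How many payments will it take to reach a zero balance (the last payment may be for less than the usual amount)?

4 months

Monthly rate r = 14.8%/12 = 1.23333% = 0.0123333.
Recurrence: B ← B·(1+r) − £1,545.00.
Month 1: interest £70.98; balance after payment £4,280.98.
Month 2: interest £52.80; balance after payment £2,788.78.
Month 3: interest £34.39; balance after payment £1,278.17.
Month 4: interest £15.76; balance after payment £0.00.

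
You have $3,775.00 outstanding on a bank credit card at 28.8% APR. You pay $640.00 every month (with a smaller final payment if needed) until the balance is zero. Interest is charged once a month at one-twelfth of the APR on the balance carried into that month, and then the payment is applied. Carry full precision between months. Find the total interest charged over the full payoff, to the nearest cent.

$345.96

Monthly rate r = 28.8%/12 = 2.4% = 0.024.
Payoff takes n = ⌈−ln(1 − rB₀/P)/ln(1+r)⌉ = ⌈6.436⌉ = 7 payments; the last is $280.96.
Total paid = 6·$640.00 + $280.96 = $4,120.96.
Total interest = total paid − principal = $4,120.96 − $3,775.00 = $345.96.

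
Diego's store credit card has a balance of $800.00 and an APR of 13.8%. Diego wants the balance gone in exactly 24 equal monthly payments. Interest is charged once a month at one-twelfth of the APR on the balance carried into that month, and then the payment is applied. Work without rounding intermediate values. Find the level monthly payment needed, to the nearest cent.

$38.33

Monthly rate r = 13.8%/12 = 1.15% = 0.0115.
Level-payment amortization: P = B₀·r / (1 − (1+r)^(−n)) = 800.00·0.0115 / (1 − 1.0115^(−24)).
Denominator 1 − (1+r)^(−24) = 0.239991045.
P = 9.2 / 0.239991045 ≈ 38.33.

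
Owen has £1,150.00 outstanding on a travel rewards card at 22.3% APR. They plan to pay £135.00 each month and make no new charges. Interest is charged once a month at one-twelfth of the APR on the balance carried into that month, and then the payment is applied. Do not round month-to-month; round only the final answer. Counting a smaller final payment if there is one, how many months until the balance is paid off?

10 payments

Monthly rate r = 22.3%/12 = 1.85833% = 0.0185833.
Recurrence: B ← B·(1+r) − £135.00.
Month 1: interest £21.37; balance after payment £1,036.37.
Month 2: interest £19.26; balance after payment £920.63.
Closed form: n = −ln(1 − rB₀/P)/ln(1+r) = −ln(0.8417)/ln(1.01858) ≈ 9.360, so the balance reaches zero during payment 10.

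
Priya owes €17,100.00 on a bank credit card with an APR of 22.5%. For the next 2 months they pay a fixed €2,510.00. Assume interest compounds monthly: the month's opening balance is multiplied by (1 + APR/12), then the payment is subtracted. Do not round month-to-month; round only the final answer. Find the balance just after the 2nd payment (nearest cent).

€12,680.20

Monthly rate r = 22.5%/12 = 1.875% = 0.01875.
Each month: B ← B·(1+r) − €2,510.00.
Month 1: interest €320.62; balance after payment €14,910.62.
Month 2: interest €279.57; balance after payment €12,680.20.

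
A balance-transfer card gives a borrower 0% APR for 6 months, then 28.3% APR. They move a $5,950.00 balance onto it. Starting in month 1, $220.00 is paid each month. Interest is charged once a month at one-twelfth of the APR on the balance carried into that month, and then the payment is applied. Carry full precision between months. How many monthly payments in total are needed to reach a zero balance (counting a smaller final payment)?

36 months

Promo months 1–6 at r₀ = 0%/12 = 0; months 7+ at r₁ = 28.3%/12 = 0.0235833.
After month 6 (no interest yet): B = $5,950.00 − 6·$220.00 = $4,630.00.
Then at r₁ with $220.00/mo: n₂ = −ln(1 − r₁·B/P)/ln(1+r₁) ≈ 29.42 → 30 more payments.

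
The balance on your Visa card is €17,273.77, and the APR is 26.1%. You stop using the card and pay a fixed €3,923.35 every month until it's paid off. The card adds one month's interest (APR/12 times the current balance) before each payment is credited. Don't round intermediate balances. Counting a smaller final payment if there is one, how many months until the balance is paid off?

Monthly rate r = 26.1%/12 = 2.175% = 0.02175.
Recurrence: B ← B·(1+r) − €3,923.35.
Month 1: interest €375.70; balance after payment €13,726.12.
Month 2: interest €298.54; balance after payment €10,101.32.
Month 3: interest €219.70; balance after payment €6,397.67.
Month 4: interest €139.15; balance after payment €2,613.47.
Month 5: interest €56.84; balance after payment €0.00.

5 payments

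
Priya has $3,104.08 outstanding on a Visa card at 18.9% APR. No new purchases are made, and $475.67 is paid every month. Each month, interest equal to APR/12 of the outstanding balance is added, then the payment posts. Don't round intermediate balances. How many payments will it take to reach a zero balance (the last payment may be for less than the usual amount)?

Monthly rate r = 18.9%/12 = 1.575% = 0.01575.
Recurrence: B ← B·(1+r) − $475.67.
Month 1: interest $48.89; balance after payment $2,677.30.
Month 2: interest $42.17; balance after payment $2,243.80.
Closed form: n = −ln(1 − rB₀/P)/ln(1+r) = −ln(0.89722)/ln(1.01575) ≈ 6.940, so the balance reaches zero during payment 7.

7 months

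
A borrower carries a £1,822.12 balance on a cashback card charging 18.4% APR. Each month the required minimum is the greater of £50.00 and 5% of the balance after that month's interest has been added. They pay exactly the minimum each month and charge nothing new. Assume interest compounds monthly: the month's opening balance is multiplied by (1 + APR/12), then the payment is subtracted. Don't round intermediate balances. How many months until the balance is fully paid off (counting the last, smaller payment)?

41 months

Monthly rate r = 18.4%/12 = 1.53333% = 0.0153333.
While 5% of the post-interest balance exceeds £50.00, each month B ← (B·(1+r))·(1 − 0.05), i.e. B shrinks by the factor (1+r)·0.95 = 0.96457.
This holds for months 1–18. Entering month 19 the balance is £951.83; 5% of the post-interest balance is now below £50.00, so the flat £50.00 minimum applies from here.
From month 19 a fixed £50.00 at rate r clears £951.83 in 23 more payments. Total: 18 + 23 = 41 months.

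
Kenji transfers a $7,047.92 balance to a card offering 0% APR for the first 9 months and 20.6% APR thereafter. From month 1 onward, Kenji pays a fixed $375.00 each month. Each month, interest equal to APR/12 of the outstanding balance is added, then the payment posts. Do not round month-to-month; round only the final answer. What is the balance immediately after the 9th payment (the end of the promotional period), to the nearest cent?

$3,672.92

Promo months 1–9 at r₀ = 0%/12 = 0; months 10+ at r₁ = 20.6%/12 = 0.0171667.
After month 9 (no interest yet): B = $7,047.92 − 9·$375.00 = $3,672.92.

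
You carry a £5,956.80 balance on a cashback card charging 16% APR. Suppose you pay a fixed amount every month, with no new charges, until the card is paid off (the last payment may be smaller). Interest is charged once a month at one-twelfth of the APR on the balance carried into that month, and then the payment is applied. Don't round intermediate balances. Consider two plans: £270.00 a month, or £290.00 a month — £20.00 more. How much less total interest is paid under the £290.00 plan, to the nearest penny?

£94.50

Monthly rate r = 16%/12 = 1.33333% = 0.0133333.
At £270.00/mo: n = ⌈−ln(1 − rB₀/P)/ln(1+r)⌉ = 27 payments (last £81.81); total interest = total paid − £5,956.80 = £1,145.01.
At £290.00/mo: 25 payments (last £47.31); total interest £1,050.51.
Interest saved = £1,145.01 − £1,050.51 = £94.50.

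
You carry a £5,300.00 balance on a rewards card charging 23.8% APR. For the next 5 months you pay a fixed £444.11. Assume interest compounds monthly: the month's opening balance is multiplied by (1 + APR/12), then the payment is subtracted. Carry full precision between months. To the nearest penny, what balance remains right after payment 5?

Monthly rate r = 23.8%/12 = 1.98333% = 0.0198333.
Each month: B ← B·(1+r) − £444.11.
Month 1: interest £105.12; balance after payment £4,961.01.
Month 2: interest £98.39; balance after payment £4,615.29.
Month 3: interest £91.54; balance after payment £4,262.72.
Month 4: interest £84.54; balance after payment £3,903.15.
Month 5: interest £77.41; balance after payment £3,536.45.

£3,536.45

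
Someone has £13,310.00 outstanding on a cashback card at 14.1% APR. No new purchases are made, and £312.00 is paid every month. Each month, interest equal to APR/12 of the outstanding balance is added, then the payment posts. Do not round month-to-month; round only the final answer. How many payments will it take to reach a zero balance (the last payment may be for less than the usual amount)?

60 payments

Monthly rate r = 14.1%/12 = 1.175% = 0.01175.
Recurrence: B ← B·(1+r) − £312.00.
Month 1: interest £156.39; balance after payment £13,154.39.
Month 2: interest £154.56; balance after payment £12,996.96.
Closed form: n = −ln(1 − rB₀/P)/ln(1+r) = −ln(0.49874)/ln(1.01175) ≈ 59.553, so the balance reaches zero during payment 60.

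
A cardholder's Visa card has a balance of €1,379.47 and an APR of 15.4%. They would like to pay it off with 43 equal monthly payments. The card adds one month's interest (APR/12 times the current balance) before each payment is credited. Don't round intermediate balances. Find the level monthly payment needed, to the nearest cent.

Monthly rate r = 15.4%/12 = 1.28333% = 0.0128333.
Level-payment amortization: P = B₀·r / (1 − (1+r)^(−n)) = 1379.47·0.0128333 / (1 − 1.01283^(−43)).
Denominator 1 − (1+r)^(−43) = 0.422081491.
P = 17.7032 / 0.422081491 ≈ 41.94.

€41.94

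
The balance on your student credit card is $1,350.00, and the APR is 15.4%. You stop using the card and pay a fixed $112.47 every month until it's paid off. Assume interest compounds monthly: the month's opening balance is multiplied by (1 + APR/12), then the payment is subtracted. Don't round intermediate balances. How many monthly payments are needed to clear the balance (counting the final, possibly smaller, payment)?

14 payments

Monthly rate r = 15.4%/12 = 1.28333% = 0.0128333.
Recurrence: B ← B·(1+r) − $112.47.
Month 1: interest $17.32; balance after payment $1,254.86.
Month 2: interest $16.10; balance after payment $1,158.49.
Closed form: n = −ln(1 − rB₀/P)/ln(1+r) = −ln(0.84596)/ln(1.01283) ≈ 13.119, so the balance reaches zero during payment 14.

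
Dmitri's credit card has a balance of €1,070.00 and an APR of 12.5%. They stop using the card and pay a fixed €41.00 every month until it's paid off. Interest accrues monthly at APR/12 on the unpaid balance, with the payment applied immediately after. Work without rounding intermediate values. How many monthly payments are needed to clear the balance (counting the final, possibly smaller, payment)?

Monthly rate r = 12.5%/12 = 1.04167% = 0.0104167.
Recurrence: B ← B·(1+r) − €41.00.
Month 1: interest €11.15; balance after payment €1,040.15.
Month 2: interest €10.83; balance after payment €1,009.98.
Closed form: n = −ln(1 − rB₀/P)/ln(1+r) = −ln(0.72815)/ln(1.01042) ≈ 30.614, so the balance reaches zero during payment 31.

31 payments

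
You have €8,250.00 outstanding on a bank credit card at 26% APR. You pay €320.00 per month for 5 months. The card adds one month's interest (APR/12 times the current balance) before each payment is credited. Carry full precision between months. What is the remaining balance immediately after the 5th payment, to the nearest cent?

Monthly rate r = 26%/12 = 2.16667% = 0.0216667.
Each month: B ← B·(1+r) − €320.00.
Month 1: interest €178.75; balance after payment €8,108.75.
Month 2: interest €175.69; balance after payment €7,964.44.
Month 3: interest €172.56; balance after payment €7,817.00.
Month 4: interest €169.37; balance after payment €7,666.37.
Month 5: interest €166.10; balance after payment €7,512.48.

€7,512.48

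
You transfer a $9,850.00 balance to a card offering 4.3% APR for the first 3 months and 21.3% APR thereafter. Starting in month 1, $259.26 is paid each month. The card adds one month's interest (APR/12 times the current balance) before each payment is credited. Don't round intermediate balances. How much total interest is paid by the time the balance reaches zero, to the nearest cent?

Promo months 1–3 at r₀ = 4.3%/12 = 0.00358333; months 4+ at r₁ = 21.3%/12 = 0.01775.
After month 3: iterate B ← B·(1+r₀) − $259.26 for 3 months → $9,175.70.
Then at r₁ with $259.26/mo: n₂ = −ln(1 − r₁·B/P)/ln(1+r₁) ≈ 56.23 → 57 more payments.
Total paid = 59·$259.26 + $61.32 = $15,357.66; interest = $15,357.66 − $9,850.00 = $5,507.66.

$5,507.66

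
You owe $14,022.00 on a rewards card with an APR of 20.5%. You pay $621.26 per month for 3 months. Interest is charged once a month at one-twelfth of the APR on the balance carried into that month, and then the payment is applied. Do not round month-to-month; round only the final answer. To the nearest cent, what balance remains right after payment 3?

$12,857.17

Monthly rate r = 20.5%/12 = 1.70833% = 0.0170833.
Each month: B ← B·(1+r) − $621.26.
Month 1: interest $239.54; balance after payment $13,640.28.
Month 2: interest $233.02; balance after payment $13,252.04.
Month 3: interest $226.39; balance after payment $12,857.17.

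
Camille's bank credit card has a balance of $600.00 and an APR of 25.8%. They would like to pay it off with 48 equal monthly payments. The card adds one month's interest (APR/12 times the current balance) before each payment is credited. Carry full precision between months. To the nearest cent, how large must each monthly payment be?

Monthly rate r = 25.8%/12 = 2.15% = 0.0215.
Level-payment amortization: P = B₀·r / (1 − (1+r)^(−n)) = 600.00·0.0215 / (1 − 1.0215^(−48)).
Denominator 1 − (1+r)^(−48) = 0.639787986.
P = 12.9 / 0.639787986 ≈ 20.16.

$20.16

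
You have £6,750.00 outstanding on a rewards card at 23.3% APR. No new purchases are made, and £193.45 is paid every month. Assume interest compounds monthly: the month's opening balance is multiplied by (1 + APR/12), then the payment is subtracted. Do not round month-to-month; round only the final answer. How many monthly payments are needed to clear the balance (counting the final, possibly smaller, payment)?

59 payments

Monthly rate r = 23.3%/12 = 1.94167% = 0.0194167.
Recurrence: B ← B·(1+r) − £193.45.
Month 1: interest £131.06; balance after payment £6,687.61.
Month 2: interest £129.85; balance after payment £6,624.01.
Closed form: n = −ln(1 − rB₀/P)/ln(1+r) = −ln(0.3225)/ln(1.01942) ≈ 58.847, so the balance reaches zero during payment 59.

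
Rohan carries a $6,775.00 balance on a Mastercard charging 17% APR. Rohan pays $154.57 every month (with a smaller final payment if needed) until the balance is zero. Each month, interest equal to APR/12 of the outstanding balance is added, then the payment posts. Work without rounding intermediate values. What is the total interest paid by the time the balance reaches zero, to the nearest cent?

Monthly rate r = 17%/12 = 1.41667% = 0.0141667.
Payoff takes n = ⌈−ln(1 − rB₀/P)/ln(1+r)⌉ = ⌈68.959⌉ = 69 payments; the last is $148.33.
Total paid = 68·$154.57 + $148.33 = $10,659.09.
Total interest = total paid − principal = $10,659.09 − $6,775.00 = $3,884.09.

$3,884.09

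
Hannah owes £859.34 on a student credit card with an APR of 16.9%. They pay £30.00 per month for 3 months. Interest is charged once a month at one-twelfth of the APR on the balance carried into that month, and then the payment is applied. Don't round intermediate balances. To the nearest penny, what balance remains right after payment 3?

Monthly rate r = 16.9%/12 = 1.40833% = 0.0140833.
Each month: B ← B·(1+r) − £30.00.
Month 1: interest £12.10; balance after payment £841.44.
Month 2: interest £11.85; balance after payment £823.29.
Month 3: interest £11.59; balance after payment £804.89.

£804.89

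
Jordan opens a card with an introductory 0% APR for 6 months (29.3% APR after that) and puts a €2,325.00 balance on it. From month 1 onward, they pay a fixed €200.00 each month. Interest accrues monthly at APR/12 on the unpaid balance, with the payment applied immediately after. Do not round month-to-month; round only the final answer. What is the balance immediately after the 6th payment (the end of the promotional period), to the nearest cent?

€1,125.00

Promo months 1–6 at r₀ = 0%/12 = 0; months 7+ at r₁ = 29.3%/12 = 0.0244167.
After month 6 (no interest yet): B = €2,325.00 − 6·€200.00 = €1,125.00.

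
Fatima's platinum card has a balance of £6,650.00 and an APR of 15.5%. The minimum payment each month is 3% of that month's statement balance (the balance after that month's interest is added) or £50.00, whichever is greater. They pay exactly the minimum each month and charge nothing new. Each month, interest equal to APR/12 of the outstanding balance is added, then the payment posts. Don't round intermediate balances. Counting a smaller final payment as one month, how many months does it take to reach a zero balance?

Monthly rate r = 15.5%/12 = 1.29167% = 0.0129167.
While 3% of the post-interest balance exceeds £50.00, each month B ← (B·(1+r))·(1 − 0.03), i.e. B shrinks by the factor (1+r)·0.97 = 0.98253.
This holds for months 1–80. Entering month 81 the balance is £1,623.52; 3% of the post-interest balance is now below £50.00, so the flat £50.00 minimum applies from here.
From month 81 a fixed £50.00 at rate r clears £1,623.52 in 43 more payments. Total: 80 + 43 = 123 months.

123 months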